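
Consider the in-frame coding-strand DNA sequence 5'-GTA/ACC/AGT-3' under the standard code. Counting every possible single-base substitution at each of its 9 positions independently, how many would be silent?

7

Codon 1 (GTA, Val): 3 synonymous substitutions.
Codon 2 (ACC, Thr): 3 synonymous substitutions.
Codon 3 (AGT, Ser): 1 synonymous substitution.
Total: 3 + 3 + 1 = 7.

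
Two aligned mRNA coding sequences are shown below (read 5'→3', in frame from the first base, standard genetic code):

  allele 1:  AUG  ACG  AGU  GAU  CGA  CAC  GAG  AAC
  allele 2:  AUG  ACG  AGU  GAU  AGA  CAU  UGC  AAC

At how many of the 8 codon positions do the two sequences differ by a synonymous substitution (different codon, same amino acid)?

Codon 1: AUG Met / AUG Met — identical.
Codon 2: ACG Thr / ACG Thr — identical.
Codon 3: AGU Ser / AGU Ser — identical.
Codon 4: GAU Asp / GAU Asp — identical.
Codon 5: CGA Arg / AGA Arg — synonymous.
Codon 6: CAC His / CAU His — synonymous.
Codon 7: GAG Glu / UGC Cys — nonsynonymous.
Codon 8: AAC Asn / AAC Asn — identical.
Synonymous differences: 2.

2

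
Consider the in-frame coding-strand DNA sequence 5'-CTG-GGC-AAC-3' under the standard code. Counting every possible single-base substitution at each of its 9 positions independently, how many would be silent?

8

Codon 1 (CTG, Leu): 4 synonymous substitutions.
Codon 2 (GGC, Gly): 3 synonymous substitutions.
Codon 3 (AAC, Asn): 1 synonymous substitution.
Total: 4 + 3 + 1 = 8.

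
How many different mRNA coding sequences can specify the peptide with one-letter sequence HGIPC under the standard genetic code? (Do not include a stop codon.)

His: 2 codons.
Gly: 4 codons.
Ile: 3 codons.
Pro: 4 codons.
Cys: 2 codons.
2 × 4 × 3 × 4 × 2 = 192.

192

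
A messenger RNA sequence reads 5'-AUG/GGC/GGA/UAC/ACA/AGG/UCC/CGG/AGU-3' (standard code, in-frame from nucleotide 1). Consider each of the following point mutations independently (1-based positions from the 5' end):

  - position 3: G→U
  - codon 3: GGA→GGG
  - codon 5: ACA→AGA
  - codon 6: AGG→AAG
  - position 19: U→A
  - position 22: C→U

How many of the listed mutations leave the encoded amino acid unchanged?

Codon 1: AUG (Met) → AUU (Ile) — missense.
Codon 3: GGA (Gly) → GGG (Gly) — synonymous.
Codon 5: ACA (Thr) → AGA (Arg) — missense.
Codon 6: AGG (Arg) → AAG (Lys) — missense.
Codon 7: UCC (Ser) → ACC (Thr) — missense.
Codon 8: CGG (Arg) → UGG (Trp) — missense.
Synonymous: 1 of 6.

1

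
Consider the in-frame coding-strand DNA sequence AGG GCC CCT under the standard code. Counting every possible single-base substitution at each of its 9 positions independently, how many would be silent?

8

Codon 1 (AGG, Arg): 2 synonymous substitutions.
Codon 2 (GCC, Ala): 3 synonymous substitutions.
Codon 3 (CCT, Pro): 3 synonymous substitutions.
Total: 2 + 3 + 3 = 8.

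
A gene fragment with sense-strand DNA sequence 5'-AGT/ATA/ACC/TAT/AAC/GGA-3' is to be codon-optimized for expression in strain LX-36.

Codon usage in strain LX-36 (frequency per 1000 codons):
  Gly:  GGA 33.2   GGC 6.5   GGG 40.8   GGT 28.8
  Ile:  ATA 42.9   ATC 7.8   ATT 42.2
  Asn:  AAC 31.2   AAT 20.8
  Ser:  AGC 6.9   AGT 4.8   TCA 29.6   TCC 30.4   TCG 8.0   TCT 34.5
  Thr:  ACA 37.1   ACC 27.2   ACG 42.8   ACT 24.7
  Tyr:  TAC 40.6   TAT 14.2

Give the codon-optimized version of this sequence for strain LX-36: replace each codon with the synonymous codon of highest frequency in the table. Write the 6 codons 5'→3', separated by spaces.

Codon 1 (Ser): best is TCT at 34.5.
Codon 2 (Ile): best is ATA at 42.9.
Codon 3 (Thr): best is ACG at 42.8.
Codon 4 (Tyr): best is TAC at 40.6.
Codon 5 (Asn): best is AAC at 31.2.
Codon 6 (Gly): best is GGG at 40.8.

TCT ATA ACG TAC AAC GGG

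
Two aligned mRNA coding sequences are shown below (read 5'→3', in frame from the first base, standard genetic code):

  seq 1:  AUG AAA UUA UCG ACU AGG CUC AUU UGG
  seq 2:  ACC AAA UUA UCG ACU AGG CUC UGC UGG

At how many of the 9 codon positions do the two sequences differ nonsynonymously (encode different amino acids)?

Codon 1: AUG Met / ACC Thr — nonsynonymous.
Codon 2: AAA Lys / AAA Lys — identical.
Codon 3: UUA Leu / UUA Leu — identical.
Codon 4: UCG Ser / UCG Ser — identical.
Codon 5: ACU Thr / ACU Thr — identical.
Codon 6: AGG Arg / AGG Arg — identical.
Codon 7: CUC Leu / CUC Leu — identical.
Codon 8: AUU Ile / UGC Cys — nonsynonymous.
Codon 9: UGG Trp / UGG Trp — identical.
Nonsynonymous differences: 2.

2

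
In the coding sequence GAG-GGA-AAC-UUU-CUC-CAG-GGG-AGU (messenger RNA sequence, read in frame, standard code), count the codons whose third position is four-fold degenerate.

3

Codon 1 GAG (Glu): third position 2-fold.
Codon 2 GGA (Gly): third position 4-fold.
Codon 3 AAC (Asn): third position 2-fold.
Codon 4 UUU (Phe): third position 2-fold.
Codon 5 CUC (Leu): third position 4-fold.
Codon 6 CAG (Gln): third position 2-fold.
Codon 7 GGG (Gly): third position 4-fold.
Codon 8 AGU (Ser): third position 2-fold.
Four-fold degenerate third positions: 3.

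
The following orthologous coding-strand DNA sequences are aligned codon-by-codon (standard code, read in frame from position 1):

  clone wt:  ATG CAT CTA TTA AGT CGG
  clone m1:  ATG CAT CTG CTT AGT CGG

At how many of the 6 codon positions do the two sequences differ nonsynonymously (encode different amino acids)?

Codon 1: ATG Met / ATG Met — identical.
Codon 2: CAT His / CAT His — identical.
Codon 3: CTA Leu / CTG Leu — synonymous.
Codon 4: TTA Leu / CTT Leu — synonymous.
Codon 5: AGT Ser / AGT Ser — identical.
Codon 6: CGG Arg / CGG Arg — identical.
Nonsynonymous differences: 0.

0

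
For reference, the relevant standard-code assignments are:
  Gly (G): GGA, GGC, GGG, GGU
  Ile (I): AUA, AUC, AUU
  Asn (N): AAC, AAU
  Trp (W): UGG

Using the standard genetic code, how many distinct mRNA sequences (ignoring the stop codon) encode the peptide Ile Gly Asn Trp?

24

Ile: 3 codons.
Gly: 4 codons.
Asn: 2 codons.
Trp: 1 codon.
3 × 4 × 2 × 1 = 24.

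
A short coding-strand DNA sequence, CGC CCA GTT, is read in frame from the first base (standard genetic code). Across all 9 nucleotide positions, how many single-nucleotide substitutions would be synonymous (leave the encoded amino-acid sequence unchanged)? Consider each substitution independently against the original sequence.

Codon 1 (CGC, Arg): 3 synonymous substitutions.
Codon 2 (CCA, Pro): 3 synonymous substitutions.
Codon 3 (GTT, Val): 3 synonymous substitutions.
Total: 3 + 3 + 3 = 9.

9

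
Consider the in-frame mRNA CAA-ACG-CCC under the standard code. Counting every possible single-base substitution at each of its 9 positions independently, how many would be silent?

7

Codon 1 (CAA, Gln): 1 synonymous substitution.
Codon 2 (ACG, Thr): 3 synonymous substitutions.
Codon 3 (CCC, Pro): 3 synonymous substitutions.
Total: 1 + 3 + 3 = 7.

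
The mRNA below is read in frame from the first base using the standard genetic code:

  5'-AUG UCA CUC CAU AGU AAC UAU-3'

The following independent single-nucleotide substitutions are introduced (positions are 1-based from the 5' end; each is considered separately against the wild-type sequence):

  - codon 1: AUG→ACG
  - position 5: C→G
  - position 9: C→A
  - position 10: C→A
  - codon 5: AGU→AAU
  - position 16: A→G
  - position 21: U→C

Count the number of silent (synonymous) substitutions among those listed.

Codon 1: AUG (Met) → ACG (Thr) — missense.
Codon 2: UCA (Ser) → UGA (Stop) — nonsense.
Codon 3: CUC (Leu) → CUA (Leu) — synonymous.
Codon 4: CAU (His) → AAU (Asn) — missense.
Codon 5: AGU (Ser) → AAU (Asn) — missense.
Codon 6: AAC (Asn) → GAC (Asp) — missense.
Codon 7: UAU (Tyr) → UAC (Tyr) — synonymous.
Synonymous: 2 of 7.

2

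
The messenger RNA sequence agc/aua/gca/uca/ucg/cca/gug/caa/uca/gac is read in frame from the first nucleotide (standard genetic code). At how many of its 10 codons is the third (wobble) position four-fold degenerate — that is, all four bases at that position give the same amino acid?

Codon 1 AGC (Ser): third position 2-fold.
Codon 2 AUA (Ile): third position 3-fold.
Codon 3 GCA (Ala): third position 4-fold.
Codon 4 UCA (Ser): third position 4-fold.
Codon 5 UCG (Ser): third position 4-fold.
Codon 6 CCA (Pro): third position 4-fold.
Codon 7 GUG (Val): third position 4-fold.
Codon 8 CAA (Gln): third position 2-fold.
Codon 9 UCA (Ser): third position 4-fold.
Codon 10 GAC (Asp): third position 2-fold.
Four-fold degenerate third positions: 6.

6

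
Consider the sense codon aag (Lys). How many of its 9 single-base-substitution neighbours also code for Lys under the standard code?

1

Position 1: none → 0 synonymous.
Position 2: none → 0 synonymous.
Position 3: AAA → 1 synonymous.
Total: 0 + 0 + 1 = 1.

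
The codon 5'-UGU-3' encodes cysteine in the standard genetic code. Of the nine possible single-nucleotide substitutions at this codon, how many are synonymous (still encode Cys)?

1

Position 1: none → 0 synonymous.
Position 2: none → 0 synonymous.
Position 3: UGC → 1 synonymous.
Total: 0 + 0 + 1 = 1.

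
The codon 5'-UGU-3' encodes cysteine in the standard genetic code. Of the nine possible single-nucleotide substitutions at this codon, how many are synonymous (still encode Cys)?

Position 1: none → 0 synonymous.
Position 2: none → 0 synonymous.
Position 3: UGC → 1 synonymous.
Total: 0 + 0 + 1 = 1.

1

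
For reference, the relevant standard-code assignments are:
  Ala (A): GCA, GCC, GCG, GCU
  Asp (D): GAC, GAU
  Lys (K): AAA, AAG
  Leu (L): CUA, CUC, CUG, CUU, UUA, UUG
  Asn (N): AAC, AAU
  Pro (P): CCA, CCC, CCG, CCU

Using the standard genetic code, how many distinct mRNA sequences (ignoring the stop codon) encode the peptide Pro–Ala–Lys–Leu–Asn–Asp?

Pro: 4 codons.
Ala: 4 codons.
Lys: 2 codons.
Leu: 6 codons.
Asn: 2 codons.
Asp: 2 codons.
4 × 4 × 2 × 6 × 2 × 2 = 768.

768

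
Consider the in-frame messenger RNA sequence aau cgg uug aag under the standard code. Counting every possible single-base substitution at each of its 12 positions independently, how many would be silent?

8

Codon 1 (AAU, Asn): 1 synonymous substitution.
Codon 2 (CGG, Arg): 4 synonymous substitutions.
Codon 3 (UUG, Leu): 2 synonymous substitutions.
Codon 4 (AAG, Lys): 1 synonymous substitution.
Total: 1 + 4 + 2 + 1 = 8.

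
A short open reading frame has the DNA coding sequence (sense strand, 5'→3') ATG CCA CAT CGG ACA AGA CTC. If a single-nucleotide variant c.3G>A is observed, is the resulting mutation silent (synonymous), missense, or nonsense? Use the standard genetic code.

Position 3 falls in codon 1: ATG → Met.
After the substitution the codon is ATA → Ile.
Met ≠ Ile, so this is a missense mutation.

missense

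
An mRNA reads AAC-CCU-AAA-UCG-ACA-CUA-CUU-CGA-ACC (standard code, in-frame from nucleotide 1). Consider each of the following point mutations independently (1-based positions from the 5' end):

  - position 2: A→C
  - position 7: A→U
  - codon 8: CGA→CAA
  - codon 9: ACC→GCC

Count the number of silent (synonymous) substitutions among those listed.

0

Codon 1: AAC (Asn) → ACC (Thr) — missense.
Codon 3: AAA (Lys) → UAA (Stop) — nonsense.
Codon 8: CGA (Arg) → CAA (Gln) — missense.
Codon 9: ACC (Thr) → GCC (Ala) — missense.
Synonymous: 0 of 4.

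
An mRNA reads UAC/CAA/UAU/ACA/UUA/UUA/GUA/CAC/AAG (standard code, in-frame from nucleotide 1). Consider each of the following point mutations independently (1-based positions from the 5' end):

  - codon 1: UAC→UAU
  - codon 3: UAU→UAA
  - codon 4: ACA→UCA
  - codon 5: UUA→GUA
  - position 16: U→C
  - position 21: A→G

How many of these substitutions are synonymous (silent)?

Codon 1: UAC (Tyr) → UAU (Tyr) — synonymous.
Codon 3: UAU (Tyr) → UAA (Stop) — nonsense.
Codon 4: ACA (Thr) → UCA (Ser) — missense.
Codon 5: UUA (Leu) → GUA (Val) — missense.
Codon 6: UUA (Leu) → CUA (Leu) — synonymous.
Codon 7: GUA (Val) → GUG (Val) — synonymous.
Synonymous: 3 of 6.

3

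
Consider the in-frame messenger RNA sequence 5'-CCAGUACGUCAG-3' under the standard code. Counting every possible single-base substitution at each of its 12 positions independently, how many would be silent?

10

Codon 1 (CCA, Pro): 3 synonymous substitutions.
Codon 2 (GUA, Val): 3 synonymous substitutions.
Codon 3 (CGU, Arg): 3 synonymous substitutions.
Codon 4 (CAG, Gln): 1 synonymous substitution.
Total: 3 + 3 + 3 + 1 = 10.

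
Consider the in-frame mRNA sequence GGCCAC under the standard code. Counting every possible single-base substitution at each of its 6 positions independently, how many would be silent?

4

Codon 1 (GGC, Gly): 3 synonymous substitutions.
Codon 2 (CAC, His): 1 synonymous substitution.
Total: 3 + 1 = 4.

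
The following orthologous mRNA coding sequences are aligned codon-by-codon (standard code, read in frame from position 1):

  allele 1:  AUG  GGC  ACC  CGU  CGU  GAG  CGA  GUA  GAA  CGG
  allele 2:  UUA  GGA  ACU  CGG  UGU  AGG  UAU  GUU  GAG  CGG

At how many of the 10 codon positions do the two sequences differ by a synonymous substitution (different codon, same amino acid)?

5

Codon 1: AUG Met / UUA Leu — nonsynonymous.
Codon 2: GGC Gly / GGA Gly — synonymous.
Codon 3: ACC Thr / ACU Thr — synonymous.
Codon 4: CGU Arg / CGG Arg — synonymous.
Codon 5: CGU Arg / UGU Cys — nonsynonymous.
Codon 6: GAG Glu / AGG Arg — nonsynonymous.
Codon 7: CGA Arg / UAU Tyr — nonsynonymous.
Codon 8: GUA Val / GUU Val — synonymous.
Codon 9: GAA Glu / GAG Glu — synonymous.
Codon 10: CGG Arg / CGG Arg — identical.
Synonymous differences: 5.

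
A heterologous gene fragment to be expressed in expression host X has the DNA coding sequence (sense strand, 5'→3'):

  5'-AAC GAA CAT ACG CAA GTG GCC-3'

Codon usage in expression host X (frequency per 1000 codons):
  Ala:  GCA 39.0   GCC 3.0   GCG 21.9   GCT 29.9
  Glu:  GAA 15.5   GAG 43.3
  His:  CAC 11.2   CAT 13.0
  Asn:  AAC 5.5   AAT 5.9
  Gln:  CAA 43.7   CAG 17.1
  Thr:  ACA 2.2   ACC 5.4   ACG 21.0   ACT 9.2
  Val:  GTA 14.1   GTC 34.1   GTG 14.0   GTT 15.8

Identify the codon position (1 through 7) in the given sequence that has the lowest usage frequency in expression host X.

Codon 1 AAC (Asn): 5.5 per 1000.
Codon 2 GAA (Glu): 15.5 per 1000.
Codon 3 CAT (His): 13.0 per 1000.
Codon 4 ACG (Thr): 21.0 per 1000.
Codon 5 CAA (Gln): 43.7 per 1000.
Codon 6 GTG (Val): 14.0 per 1000.
Codon 7 GCC (Ala): 3.0 per 1000.
Lowest frequency is 3.0 at codon 7.

7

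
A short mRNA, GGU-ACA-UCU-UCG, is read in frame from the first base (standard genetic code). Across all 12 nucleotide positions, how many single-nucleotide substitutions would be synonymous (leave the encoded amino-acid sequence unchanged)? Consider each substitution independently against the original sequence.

Codon 1 (GGU, Gly): 3 synonymous substitutions.
Codon 2 (ACA, Thr): 3 synonymous substitutions.
Codon 3 (UCU, Ser): 3 synonymous substitutions.
Codon 4 (UCG, Ser): 3 synonymous substitutions.
Total: 3 + 3 + 3 + 3 = 12.

12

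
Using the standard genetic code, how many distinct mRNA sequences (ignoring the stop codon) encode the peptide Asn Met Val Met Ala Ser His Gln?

Asn: 2 codons.
Met: 1 codon.
Val: 4 codons.
Met: 1 codon.
Ala: 4 codons.
Ser: 6 codons.
His: 2 codons.
Gln: 2 codons.
2 × 1 × 4 × 1 × 4 × 6 × 2 × 2 = 768.

768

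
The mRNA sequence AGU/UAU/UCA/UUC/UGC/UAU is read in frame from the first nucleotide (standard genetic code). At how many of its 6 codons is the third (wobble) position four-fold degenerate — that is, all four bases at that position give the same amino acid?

Codon 1 AGU (Ser): third position 2-fold.
Codon 2 UAU (Tyr): third position 2-fold.
Codon 3 UCA (Ser): third position 4-fold.
Codon 4 UUC (Phe): third position 2-fold.
Codon 5 UGC (Cys): third position 2-fold.
Codon 6 UAU (Tyr): third position 2-fold.
Four-fold degenerate third positions: 1.

1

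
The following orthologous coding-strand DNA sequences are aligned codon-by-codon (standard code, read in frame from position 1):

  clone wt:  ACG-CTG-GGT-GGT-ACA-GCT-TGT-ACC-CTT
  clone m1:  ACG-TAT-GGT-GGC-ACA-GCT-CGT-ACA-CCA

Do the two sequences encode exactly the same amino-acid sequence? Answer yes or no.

no

Codon 1: ACG Thr / ACG Thr — identical.
Codon 2: CTG Leu / TAT Tyr — nonsynonymous.
Codon 3: GGT Gly / GGT Gly — identical.
Codon 4: GGT Gly / GGC Gly — synonymous.
Codon 5: ACA Thr / ACA Thr — identical.
Codon 6: GCT Ala / GCT Ala — identical.
Codon 7: TGT Cys / CGT Arg — nonsynonymous.
Codon 8: ACC Thr / ACA Thr — synonymous.
Codon 9: CTT Leu / CCA Pro — nonsynonymous.
Nonsynonymous differences: 3 → different protein.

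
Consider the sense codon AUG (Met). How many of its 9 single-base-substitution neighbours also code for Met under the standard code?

Position 1: none → 0 synonymous.
Position 2: none → 0 synonymous.
Position 3: none → 0 synonymous.
Total: 0 + 0 + 0 = 0.

0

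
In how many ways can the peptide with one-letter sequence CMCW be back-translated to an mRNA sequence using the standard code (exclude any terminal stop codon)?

4

Cys: 2 codons.
Met: 1 codon.
Cys: 2 codons.
Trp: 1 codon.
2 × 1 × 2 × 1 = 4.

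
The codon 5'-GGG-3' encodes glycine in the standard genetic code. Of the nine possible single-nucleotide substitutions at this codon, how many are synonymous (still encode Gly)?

3

Position 1: none → 0 synonymous.
Position 2: none → 0 synonymous.
Position 3: GGU, GGC, GGA → 3 synonymous.
Total: 0 + 0 + 3 = 3.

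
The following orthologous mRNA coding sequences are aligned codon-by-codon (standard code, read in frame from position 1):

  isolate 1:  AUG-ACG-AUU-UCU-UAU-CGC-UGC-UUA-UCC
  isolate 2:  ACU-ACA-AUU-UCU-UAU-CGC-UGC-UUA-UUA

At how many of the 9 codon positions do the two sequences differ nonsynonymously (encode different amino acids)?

Codon 1: AUG Met / ACU Thr — nonsynonymous.
Codon 2: ACG Thr / ACA Thr — synonymous.
Codon 3: AUU Ile / AUU Ile — identical.
Codon 4: UCU Ser / UCU Ser — identical.
Codon 5: UAU Tyr / UAU Tyr — identical.
Codon 6: CGC Arg / CGC Arg — identical.
Codon 7: UGC Cys / UGC Cys — identical.
Codon 8: UUA Leu / UUA Leu — identical.
Codon 9: UCC Ser / UUA Leu — nonsynonymous.
Nonsynonymous differences: 2.

2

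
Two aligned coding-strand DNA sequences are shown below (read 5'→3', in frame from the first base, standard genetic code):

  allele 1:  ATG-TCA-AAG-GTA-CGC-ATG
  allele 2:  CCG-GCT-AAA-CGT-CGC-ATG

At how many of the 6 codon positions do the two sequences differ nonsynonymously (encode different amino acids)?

3

Codon 1: ATG Met / CCG Pro — nonsynonymous.
Codon 2: TCA Ser / GCT Ala — nonsynonymous.
Codon 3: AAG Lys / AAA Lys — synonymous.
Codon 4: GTA Val / CGT Arg — nonsynonymous.
Codon 5: CGC Arg / CGC Arg — identical.
Codon 6: ATG Met / ATG Met — identical.
Nonsynonymous differences: 3.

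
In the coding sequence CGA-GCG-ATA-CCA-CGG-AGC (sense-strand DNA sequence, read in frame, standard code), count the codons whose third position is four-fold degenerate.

4

Codon 1 CGA (Arg): third position 4-fold.
Codon 2 GCG (Ala): third position 4-fold.
Codon 3 ATA (Ile): third position 3-fold.
Codon 4 CCA (Pro): third position 4-fold.
Codon 5 CGG (Arg): third position 4-fold.
Codon 6 AGC (Ser): third position 2-fold.
Four-fold degenerate third positions: 4.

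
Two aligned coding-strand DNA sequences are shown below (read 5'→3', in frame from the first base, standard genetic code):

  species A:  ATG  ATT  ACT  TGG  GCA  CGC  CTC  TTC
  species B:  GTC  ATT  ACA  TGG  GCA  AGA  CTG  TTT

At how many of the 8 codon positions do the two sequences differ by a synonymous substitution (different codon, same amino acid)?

Codon 1: ATG Met / GTC Val — nonsynonymous.
Codon 2: ATT Ile / ATT Ile — identical.
Codon 3: ACT Thr / ACA Thr — synonymous.
Codon 4: TGG Trp / TGG Trp — identical.
Codon 5: GCA Ala / GCA Ala — identical.
Codon 6: CGC Arg / AGA Arg — synonymous.
Codon 7: CTC Leu / CTG Leu — synonymous.
Codon 8: TTC Phe / TTT Phe — synonymous.
Synonymous differences: 4.

4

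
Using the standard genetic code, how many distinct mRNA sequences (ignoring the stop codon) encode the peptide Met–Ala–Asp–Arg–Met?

Met: 1 codon.
Ala: 4 codons.
Asp: 2 codons.
Arg: 6 codons.
Met: 1 codon.
1 × 4 × 2 × 6 × 1 = 48.

48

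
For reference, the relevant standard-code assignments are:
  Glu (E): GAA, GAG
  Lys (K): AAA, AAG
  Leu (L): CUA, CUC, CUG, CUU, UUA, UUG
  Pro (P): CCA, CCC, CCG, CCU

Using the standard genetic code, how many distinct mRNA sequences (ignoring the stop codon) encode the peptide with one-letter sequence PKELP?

Pro: 4 codons.
Lys: 2 codons.
Glu: 2 codons.
Leu: 6 codons.
Pro: 4 codons.
4 × 2 × 2 × 6 × 4 = 384.

384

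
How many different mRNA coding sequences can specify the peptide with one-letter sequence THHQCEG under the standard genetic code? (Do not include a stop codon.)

Thr: 4 codons.
His: 2 codons.
His: 2 codons.
Gln: 2 codons.
Cys: 2 codons.
Glu: 2 codons.
Gly: 4 codons.
4 × 2 × 2 × 2 × 2 × 2 × 4 = 512.

512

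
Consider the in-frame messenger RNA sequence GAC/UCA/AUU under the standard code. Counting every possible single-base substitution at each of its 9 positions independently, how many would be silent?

6

Codon 1 (GAC, Asp): 1 synonymous substitution.
Codon 2 (UCA, Ser): 3 synonymous substitutions.
Codon 3 (AUU, Ile): 2 synonymous substitutions.
Total: 1 + 3 + 2 = 6.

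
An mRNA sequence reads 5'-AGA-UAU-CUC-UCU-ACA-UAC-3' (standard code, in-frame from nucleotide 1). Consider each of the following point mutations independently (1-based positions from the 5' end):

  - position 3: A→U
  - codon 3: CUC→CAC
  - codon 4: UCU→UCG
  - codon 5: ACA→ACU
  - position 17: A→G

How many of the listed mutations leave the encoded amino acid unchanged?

Codon 1: AGA (Arg) → AGU (Ser) — missense.
Codon 3: CUC (Leu) → CAC (His) — missense.
Codon 4: UCU (Ser) → UCG (Ser) — synonymous.
Codon 5: ACA (Thr) → ACU (Thr) — synonymous.
Codon 6: UAC (Tyr) → UGC (Cys) — missense.
Synonymous: 2 of 5.

2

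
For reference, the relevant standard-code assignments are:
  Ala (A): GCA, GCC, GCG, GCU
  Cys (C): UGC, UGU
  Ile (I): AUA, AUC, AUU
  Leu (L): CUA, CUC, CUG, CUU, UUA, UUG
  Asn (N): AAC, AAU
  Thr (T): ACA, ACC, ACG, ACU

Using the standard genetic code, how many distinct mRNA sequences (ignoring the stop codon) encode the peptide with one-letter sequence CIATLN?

1152

Cys: 2 codons.
Ile: 3 codons.
Ala: 4 codons.
Thr: 4 codons.
Leu: 6 codons.
Asn: 2 codons.
2 × 3 × 4 × 4 × 6 × 2 = 1152.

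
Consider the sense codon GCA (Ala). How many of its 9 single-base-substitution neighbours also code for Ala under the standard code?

3

Position 1: none → 0 synonymous.
Position 2: none → 0 synonymous.
Position 3: GCT, GCC, GCG → 3 synonymous.
Total: 0 + 0 + 3 = 3.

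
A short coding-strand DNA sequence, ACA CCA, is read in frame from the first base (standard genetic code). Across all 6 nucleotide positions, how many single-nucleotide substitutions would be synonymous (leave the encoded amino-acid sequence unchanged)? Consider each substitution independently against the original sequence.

6

Codon 1 (ACA, Thr): 3 synonymous substitutions.
Codon 2 (CCA, Pro): 3 synonymous substitutions.
Total: 3 + 3 = 6.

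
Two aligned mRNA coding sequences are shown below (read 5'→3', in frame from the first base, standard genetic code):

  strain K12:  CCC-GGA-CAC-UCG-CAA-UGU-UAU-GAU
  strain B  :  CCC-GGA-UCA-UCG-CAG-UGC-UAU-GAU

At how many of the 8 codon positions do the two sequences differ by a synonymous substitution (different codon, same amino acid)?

Codon 1: CCC Pro / CCC Pro — identical.
Codon 2: GGA Gly / GGA Gly — identical.
Codon 3: CAC His / UCA Ser — nonsynonymous.
Codon 4: UCG Ser / UCG Ser — identical.
Codon 5: CAA Gln / CAG Gln — synonymous.
Codon 6: UGU Cys / UGC Cys — synonymous.
Codon 7: UAU Tyr / UAU Tyr — identical.
Codon 8: GAU Asp / GAU Asp — identical.
Synonymous differences: 2.

2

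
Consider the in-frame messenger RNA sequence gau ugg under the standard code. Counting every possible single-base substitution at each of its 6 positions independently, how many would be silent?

1

Codon 1 (GAU, Asp): 1 synonymous substitution.
Codon 2 (UGG, Trp): 0 synonymous substitutions.
Total: 1 + 0 = 1.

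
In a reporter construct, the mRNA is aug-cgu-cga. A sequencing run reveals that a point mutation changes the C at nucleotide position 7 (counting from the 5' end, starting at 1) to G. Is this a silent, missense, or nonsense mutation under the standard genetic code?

missense

Position 7 falls in codon 3: CGA → Arg.
After the substitution the codon is GGA → Gly.
Arg ≠ Gly, so this is a missense mutation.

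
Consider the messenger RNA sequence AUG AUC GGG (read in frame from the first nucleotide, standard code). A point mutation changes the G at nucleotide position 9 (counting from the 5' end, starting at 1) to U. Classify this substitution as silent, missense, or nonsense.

Position 9 falls in codon 3: GGG → Gly.
After the substitution the codon is GGU → Gly.
Both encode Gly, so the change is synonymous.

silent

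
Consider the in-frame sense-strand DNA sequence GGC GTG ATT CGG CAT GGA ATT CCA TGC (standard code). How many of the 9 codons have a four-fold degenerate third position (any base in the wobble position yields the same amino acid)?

5

Codon 1 GGC (Gly): third position 4-fold.
Codon 2 GTG (Val): third position 4-fold.
Codon 3 ATT (Ile): third position 3-fold.
Codon 4 CGG (Arg): third position 4-fold.
Codon 5 CAT (His): third position 2-fold.
Codon 6 GGA (Gly): third position 4-fold.
Codon 7 ATT (Ile): third position 3-fold.
Codon 8 CCA (Pro): third position 4-fold.
Codon 9 TGC (Cys): third position 2-fold.
Four-fold degenerate third positions: 5.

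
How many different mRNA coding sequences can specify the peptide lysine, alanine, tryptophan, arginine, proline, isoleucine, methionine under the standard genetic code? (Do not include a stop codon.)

Lys: 2 codons.
Ala: 4 codons.
Trp: 1 codon.
Arg: 6 codons.
Pro: 4 codons.
Ile: 3 codons.
Met: 1 codon.
2 × 4 × 1 × 6 × 4 × 3 × 1 = 576.

576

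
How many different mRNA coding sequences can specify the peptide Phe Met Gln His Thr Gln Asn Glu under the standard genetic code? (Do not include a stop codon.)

Phe: 2 codons.
Met: 1 codon.
Gln: 2 codons.
His: 2 codons.
Thr: 4 codons.
Gln: 2 codons.
Asn: 2 codons.
Glu: 2 codons.
2 × 1 × 2 × 2 × 4 × 2 × 2 × 2 = 256.

256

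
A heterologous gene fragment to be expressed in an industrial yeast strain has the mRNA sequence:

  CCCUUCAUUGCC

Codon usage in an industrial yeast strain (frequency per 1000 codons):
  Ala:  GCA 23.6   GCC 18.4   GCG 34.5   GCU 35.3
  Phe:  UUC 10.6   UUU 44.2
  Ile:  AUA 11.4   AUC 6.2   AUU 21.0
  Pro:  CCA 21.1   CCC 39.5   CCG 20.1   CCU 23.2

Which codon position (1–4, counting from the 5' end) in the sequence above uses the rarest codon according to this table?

Codon 1 CCC (Pro): 39.5 per 1000.
Codon 2 UUC (Phe): 10.6 per 1000.
Codon 3 AUU (Ile): 21.0 per 1000.
Codon 4 GCC (Ala): 18.4 per 1000.
Lowest frequency is 10.6 at codon 2.

2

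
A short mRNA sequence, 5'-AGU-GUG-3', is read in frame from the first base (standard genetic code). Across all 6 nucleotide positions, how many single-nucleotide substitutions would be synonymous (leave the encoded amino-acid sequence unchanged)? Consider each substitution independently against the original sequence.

4

Codon 1 (AGU, Ser): 1 synonymous substitution.
Codon 2 (GUG, Val): 3 synonymous substitutions.
Total: 1 + 3 = 4.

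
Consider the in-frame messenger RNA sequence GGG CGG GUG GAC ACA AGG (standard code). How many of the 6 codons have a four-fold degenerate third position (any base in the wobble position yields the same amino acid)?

Codon 1 GGG (Gly): third position 4-fold.
Codon 2 CGG (Arg): third position 4-fold.
Codon 3 GUG (Val): third position 4-fold.
Codon 4 GAC (Asp): third position 2-fold.
Codon 5 ACA (Thr): third position 4-fold.
Codon 6 AGG (Arg): third position 2-fold.
Four-fold degenerate third positions: 4.

4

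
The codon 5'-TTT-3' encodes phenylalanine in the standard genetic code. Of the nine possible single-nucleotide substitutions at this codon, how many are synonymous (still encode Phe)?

1

Position 1: none → 0 synonymous.
Position 2: none → 0 synonymous.
Position 3: TTC → 1 synonymous.
Total: 0 + 0 + 1 = 1.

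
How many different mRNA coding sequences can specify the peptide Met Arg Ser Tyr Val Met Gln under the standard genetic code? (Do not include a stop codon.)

576

Met: 1 codon.
Arg: 6 codons.
Ser: 6 codons.
Tyr: 2 codons.
Val: 4 codons.
Met: 1 codon.
Gln: 2 codons.
1 × 6 × 6 × 2 × 4 × 1 × 2 = 576.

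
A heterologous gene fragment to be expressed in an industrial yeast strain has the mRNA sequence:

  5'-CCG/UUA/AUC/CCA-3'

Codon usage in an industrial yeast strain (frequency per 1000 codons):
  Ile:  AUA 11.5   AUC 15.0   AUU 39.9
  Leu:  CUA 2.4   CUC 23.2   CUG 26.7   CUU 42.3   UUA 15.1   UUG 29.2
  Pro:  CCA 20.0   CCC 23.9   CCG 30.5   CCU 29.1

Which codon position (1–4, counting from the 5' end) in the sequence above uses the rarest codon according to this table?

3

Codon 1 CCG (Pro): 30.5 per 1000.
Codon 2 UUA (Leu): 15.1 per 1000.
Codon 3 AUC (Ile): 15.0 per 1000.
Codon 4 CCA (Pro): 20.0 per 1000.
Lowest frequency is 15.0 at codon 3.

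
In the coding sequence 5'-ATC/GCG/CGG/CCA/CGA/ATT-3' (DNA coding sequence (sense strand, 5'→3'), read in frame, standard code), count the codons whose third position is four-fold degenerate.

Codon 1 ATC (Ile): third position 3-fold.
Codon 2 GCG (Ala): third position 4-fold.
Codon 3 CGG (Arg): third position 4-fold.
Codon 4 CCA (Pro): third position 4-fold.
Codon 5 CGA (Arg): third position 4-fold.
Codon 6 ATT (Ile): third position 3-fold.
Four-fold degenerate third positions: 4.

4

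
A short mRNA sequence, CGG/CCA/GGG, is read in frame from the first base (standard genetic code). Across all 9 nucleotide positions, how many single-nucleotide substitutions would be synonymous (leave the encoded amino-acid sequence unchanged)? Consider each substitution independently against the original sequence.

10

Codon 1 (CGG, Arg): 4 synonymous substitutions.
Codon 2 (CCA, Pro): 3 synonymous substitutions.
Codon 3 (GGG, Gly): 3 synonymous substitutions.
Total: 4 + 3 + 3 = 10.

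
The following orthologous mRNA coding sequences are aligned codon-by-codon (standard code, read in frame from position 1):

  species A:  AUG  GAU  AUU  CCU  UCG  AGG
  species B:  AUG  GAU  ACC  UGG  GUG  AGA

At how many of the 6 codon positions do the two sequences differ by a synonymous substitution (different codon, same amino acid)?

Codon 1: AUG Met / AUG Met — identical.
Codon 2: GAU Asp / GAU Asp — identical.
Codon 3: AUU Ile / ACC Thr — nonsynonymous.
Codon 4: CCU Pro / UGG Trp — nonsynonymous.
Codon 5: UCG Ser / GUG Val — nonsynonymous.
Codon 6: AGG Arg / AGA Arg — synonymous.
Synonymous differences: 1.

1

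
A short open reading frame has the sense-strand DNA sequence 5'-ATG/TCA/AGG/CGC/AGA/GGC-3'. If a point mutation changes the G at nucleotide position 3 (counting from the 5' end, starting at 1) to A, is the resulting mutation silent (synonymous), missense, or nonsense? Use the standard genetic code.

missense

Position 3 falls in codon 1: ATG → Met.
After the substitution the codon is ATA → Ile.
Met ≠ Ile, so this is a missense mutation.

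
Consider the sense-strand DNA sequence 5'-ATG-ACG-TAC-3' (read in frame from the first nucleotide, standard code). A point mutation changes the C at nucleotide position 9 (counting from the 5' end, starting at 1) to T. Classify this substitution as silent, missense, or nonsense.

Position 9 falls in codon 3: TAC → Tyr.
After the substitution the codon is TAT → Tyr.
Both encode Tyr, so the change is synonymous.

silent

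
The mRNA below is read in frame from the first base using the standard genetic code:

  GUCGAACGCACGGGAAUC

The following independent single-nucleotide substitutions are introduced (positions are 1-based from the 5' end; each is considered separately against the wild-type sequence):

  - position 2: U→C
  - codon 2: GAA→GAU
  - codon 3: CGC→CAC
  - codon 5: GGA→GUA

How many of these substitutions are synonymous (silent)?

Codon 1: GUC (Val) → GCC (Ala) — missense.
Codon 2: GAA (Glu) → GAU (Asp) — missense.
Codon 3: CGC (Arg) → CAC (His) — missense.
Codon 5: GGA (Gly) → GUA (Val) — missense.
Synonymous: 0 of 4.

0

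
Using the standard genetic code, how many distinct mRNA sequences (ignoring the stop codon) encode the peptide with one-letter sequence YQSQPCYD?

Tyr: 2 codons.
Gln: 2 codons.
Ser: 6 codons.
Gln: 2 codons.
Pro: 4 codons.
Cys: 2 codons.
Tyr: 2 codons.
Asp: 2 codons.
2 × 2 × 6 × 2 × 4 × 2 × 2 × 2 = 1536.

1536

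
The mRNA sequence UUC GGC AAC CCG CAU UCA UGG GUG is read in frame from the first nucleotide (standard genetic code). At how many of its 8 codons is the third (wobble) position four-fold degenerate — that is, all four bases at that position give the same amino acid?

4

Codon 1 UUC (Phe): third position 2-fold.
Codon 2 GGC (Gly): third position 4-fold.
Codon 3 AAC (Asn): third position 2-fold.
Codon 4 CCG (Pro): third position 4-fold.
Codon 5 CAU (His): third position 2-fold.
Codon 6 UCA (Ser): third position 4-fold.
Codon 7 UGG (Trp): third position 1-fold.
Codon 8 GUG (Val): third position 4-fold.
Four-fold degenerate third positions: 4.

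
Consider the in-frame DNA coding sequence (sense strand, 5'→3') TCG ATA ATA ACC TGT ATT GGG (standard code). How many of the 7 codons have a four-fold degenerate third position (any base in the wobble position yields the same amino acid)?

Codon 1 TCG (Ser): third position 4-fold.
Codon 2 ATA (Ile): third position 3-fold.
Codon 3 ATA (Ile): third position 3-fold.
Codon 4 ACC (Thr): third position 4-fold.
Codon 5 TGT (Cys): third position 2-fold.
Codon 6 ATT (Ile): third position 3-fold.
Codon 7 GGG (Gly): third position 4-fold.
Four-fold degenerate third positions: 3.

3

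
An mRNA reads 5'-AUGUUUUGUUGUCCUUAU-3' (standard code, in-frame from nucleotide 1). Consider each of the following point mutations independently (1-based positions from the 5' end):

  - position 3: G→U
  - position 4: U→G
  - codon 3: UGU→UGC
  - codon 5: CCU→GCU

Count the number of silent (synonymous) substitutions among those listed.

Codon 1: AUG (Met) → AUU (Ile) — missense.
Codon 2: UUU (Phe) → GUU (Val) — missense.
Codon 3: UGU (Cys) → UGC (Cys) — synonymous.
Codon 5: CCU (Pro) → GCU (Ala) — missense.
Synonymous: 1 of 4.

1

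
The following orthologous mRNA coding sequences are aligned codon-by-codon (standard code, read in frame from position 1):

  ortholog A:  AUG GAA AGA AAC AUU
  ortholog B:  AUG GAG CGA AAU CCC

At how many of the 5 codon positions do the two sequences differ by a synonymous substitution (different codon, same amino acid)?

Codon 1: AUG Met / AUG Met — identical.
Codon 2: GAA Glu / GAG Glu — synonymous.
Codon 3: AGA Arg / CGA Arg — synonymous.
Codon 4: AAC Asn / AAU Asn — synonymous.
Codon 5: AUU Ile / CCC Pro — nonsynonymous.
Synonymous differences: 3.

3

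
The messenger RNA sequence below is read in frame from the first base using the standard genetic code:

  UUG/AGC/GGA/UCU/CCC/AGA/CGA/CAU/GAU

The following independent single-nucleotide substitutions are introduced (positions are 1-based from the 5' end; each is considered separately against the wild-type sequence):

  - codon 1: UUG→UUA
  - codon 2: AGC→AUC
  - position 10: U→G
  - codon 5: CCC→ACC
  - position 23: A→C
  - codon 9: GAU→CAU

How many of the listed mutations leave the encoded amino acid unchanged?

Codon 1: UUG (Leu) → UUA (Leu) — synonymous.
Codon 2: AGC (Ser) → AUC (Ile) — missense.
Codon 4: UCU (Ser) → GCU (Ala) — missense.
Codon 5: CCC (Pro) → ACC (Thr) — missense.
Codon 8: CAU (His) → CCU (Pro) — missense.
Codon 9: GAU (Asp) → CAU (His) — missense.
Synonymous: 1 of 6.

1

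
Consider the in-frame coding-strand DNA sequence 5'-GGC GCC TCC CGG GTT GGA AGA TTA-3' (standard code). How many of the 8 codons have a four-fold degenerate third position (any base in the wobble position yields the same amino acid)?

Codon 1 GGC (Gly): third position 4-fold.
Codon 2 GCC (Ala): third position 4-fold.
Codon 3 TCC (Ser): third position 4-fold.
Codon 4 CGG (Arg): third position 4-fold.
Codon 5 GTT (Val): third position 4-fold.
Codon 6 GGA (Gly): third position 4-fold.
Codon 7 AGA (Arg): third position 2-fold.
Codon 8 TTA (Leu): third position 2-fold.
Four-fold degenerate third positions: 6.

6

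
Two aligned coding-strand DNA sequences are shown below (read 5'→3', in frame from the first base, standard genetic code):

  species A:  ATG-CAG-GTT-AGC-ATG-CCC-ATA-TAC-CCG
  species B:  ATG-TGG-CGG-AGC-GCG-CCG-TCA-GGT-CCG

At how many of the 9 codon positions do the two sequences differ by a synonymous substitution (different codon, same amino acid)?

1

Codon 1: ATG Met / ATG Met — identical.
Codon 2: CAG Gln / TGG Trp — nonsynonymous.
Codon 3: GTT Val / CGG Arg — nonsynonymous.
Codon 4: AGC Ser / AGC Ser — identical.
Codon 5: ATG Met / GCG Ala — nonsynonymous.
Codon 6: CCC Pro / CCG Pro — synonymous.
Codon 7: ATA Ile / TCA Ser — nonsynonymous.
Codon 8: TAC Tyr / GGT Gly — nonsynonymous.
Codon 9: CCG Pro / CCG Pro — identical.
Synonymous differences: 1.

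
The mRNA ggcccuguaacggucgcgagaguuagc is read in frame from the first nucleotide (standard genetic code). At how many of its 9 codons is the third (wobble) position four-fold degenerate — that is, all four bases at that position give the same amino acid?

7

Codon 1 GGC (Gly): third position 4-fold.
Codon 2 CCU (Pro): third position 4-fold.
Codon 3 GUA (Val): third position 4-fold.
Codon 4 ACG (Thr): third position 4-fold.
Codon 5 GUC (Val): third position 4-fold.
Codon 6 GCG (Ala): third position 4-fold.
Codon 7 AGA (Arg): third position 2-fold.
Codon 8 GUU (Val): third position 4-fold.
Codon 9 AGC (Ser): third position 2-fold.
Four-fold degenerate third positions: 7.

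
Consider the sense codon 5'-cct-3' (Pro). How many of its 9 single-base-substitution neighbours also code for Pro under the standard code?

Position 1: none → 0 synonymous.
Position 2: none → 0 synonymous.
Position 3: CCC, CCA, CCG → 3 synonymous.
Total: 0 + 0 + 3 = 3.

3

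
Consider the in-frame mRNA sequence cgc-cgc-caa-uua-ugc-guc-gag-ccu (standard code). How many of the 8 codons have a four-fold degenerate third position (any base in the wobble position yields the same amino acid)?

4

Codon 1 CGC (Arg): third position 4-fold.
Codon 2 CGC (Arg): third position 4-fold.
Codon 3 CAA (Gln): third position 2-fold.
Codon 4 UUA (Leu): third position 2-fold.
Codon 5 UGC (Cys): third position 2-fold.
Codon 6 GUC (Val): third position 4-fold.
Codon 7 GAG (Glu): third position 2-fold.
Codon 8 CCU (Pro): third position 4-fold.
Four-fold degenerate third positions: 4.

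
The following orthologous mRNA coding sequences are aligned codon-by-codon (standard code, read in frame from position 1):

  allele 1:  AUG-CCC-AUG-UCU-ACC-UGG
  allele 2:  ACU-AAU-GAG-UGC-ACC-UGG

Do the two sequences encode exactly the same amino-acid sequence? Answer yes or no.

no

Codon 1: AUG Met / ACU Thr — nonsynonymous.
Codon 2: CCC Pro / AAU Asn — nonsynonymous.
Codon 3: AUG Met / GAG Glu — nonsynonymous.
Codon 4: UCU Ser / UGC Cys — nonsynonymous.
Codon 5: ACC Thr / ACC Thr — identical.
Codon 6: UGG Trp / UGG Trp — identical.
Nonsynonymous differences: 4 → different protein.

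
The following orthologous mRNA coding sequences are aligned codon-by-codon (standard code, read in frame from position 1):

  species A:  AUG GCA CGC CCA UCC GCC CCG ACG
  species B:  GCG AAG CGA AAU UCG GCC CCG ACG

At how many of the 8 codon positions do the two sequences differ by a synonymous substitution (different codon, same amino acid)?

2

Codon 1: AUG Met / GCG Ala — nonsynonymous.
Codon 2: GCA Ala / AAG Lys — nonsynonymous.
Codon 3: CGC Arg / CGA Arg — synonymous.
Codon 4: CCA Pro / AAU Asn — nonsynonymous.
Codon 5: UCC Ser / UCG Ser — synonymous.
Codon 6: GCC Ala / GCC Ala — identical.
Codon 7: CCG Pro / CCG Pro — identical.
Codon 8: ACG Thr / ACG Thr — identical.
Synonymous differences: 2.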